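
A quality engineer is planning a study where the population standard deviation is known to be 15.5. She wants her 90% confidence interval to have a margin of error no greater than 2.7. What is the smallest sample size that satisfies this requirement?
n ≥ 90

For margin E ≤ 2.7:
n ≥ (z* · σ / E)²
n ≥ (1.645 · 15.5 / 2.7)²
n ≥ 89.18

Minimum n = 90 (rounding up)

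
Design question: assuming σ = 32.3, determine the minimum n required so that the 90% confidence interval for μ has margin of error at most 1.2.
n ≥ 1961

For margin E ≤ 1.2:
n ≥ (z* · σ / E)²
n ≥ (1.645 · 32.3 / 1.2)²
n ≥ 1960.53

Minimum n = 1961 (rounding up)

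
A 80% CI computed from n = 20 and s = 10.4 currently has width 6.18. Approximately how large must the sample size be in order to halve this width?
n ≈ 80

CI width ∝ 1/√n
To reduce width by factor 2, need √n to grow by 2 → need 2² = 4 times as many samples.

Current: n = 20, width = 6.18
New: n = 80, width ≈ 3.00

Width reduced by factor of 6.18/3.00 = 2.06.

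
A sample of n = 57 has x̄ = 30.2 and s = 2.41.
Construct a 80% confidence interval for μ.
(29.79, 30.61)

t-interval (σ unknown):
df = n - 1 = 56
t* = 1.297 for 80% confidence

Margin of error = t* · s/√n = 1.297 · 2.41/√57 = 0.41

CI: (29.79, 30.61)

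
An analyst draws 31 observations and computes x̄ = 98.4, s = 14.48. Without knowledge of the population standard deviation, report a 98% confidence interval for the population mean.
(92.01, 104.79)

t-interval (σ unknown):
df = n - 1 = 30
t* = 2.457 for 98% confidence

Margin of error = t* · s/√n = 2.457 · 14.48/√31 = 6.39

CI: (92.01, 104.79)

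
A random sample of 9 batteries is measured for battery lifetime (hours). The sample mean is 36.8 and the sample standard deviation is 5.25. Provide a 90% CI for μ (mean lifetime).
(33.54, 40.05)

t-interval (σ unknown):
df = n - 1 = 8
t* = 1.860 for 90% confidence

Margin of error = t* · s/√n = 1.860 · 5.25/√9 = 3.26

CI: (33.54, 40.05)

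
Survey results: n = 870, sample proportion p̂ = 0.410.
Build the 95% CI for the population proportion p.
(0.377, 0.443)

Proportion CI:
SE = √(p̂(1-p̂)/n) = √(0.410 · 0.590 / 870) = 0.01667

z* = 1.960
Margin = z* · SE = 1.960 · 0.01667 = 0.0327

CI: 0.410 ± 0.0327 = (0.377, 0.443)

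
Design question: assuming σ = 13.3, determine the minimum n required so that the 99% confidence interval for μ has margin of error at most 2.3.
n ≥ 222

For margin E ≤ 2.3:
n ≥ (z* · σ / E)²
n ≥ (2.576 · 13.3 / 2.3)²
n ≥ 221.89

Minimum n = 222 (rounding up)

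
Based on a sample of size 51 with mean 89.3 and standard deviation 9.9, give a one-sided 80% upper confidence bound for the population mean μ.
μ ≤ 90.48

Upper bound (one-sided):
t* = 0.849 (one-sided for 80%)
Upper bound = x̄ + t* · s/√n = 89.3 + 0.849 · 9.9/√51 = 90.48

We are 80% confident that μ ≤ 90.48.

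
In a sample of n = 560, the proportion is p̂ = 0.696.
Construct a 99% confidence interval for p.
(0.646, 0.746)

Proportion CI:
SE = √(p̂(1-p̂)/n) = √(0.696 · 0.304 / 560) = 0.01944

z* = 2.576
Margin = z* · SE = 2.576 · 0.01944 = 0.0501

CI: 0.696 ± 0.0501 = (0.646, 0.746)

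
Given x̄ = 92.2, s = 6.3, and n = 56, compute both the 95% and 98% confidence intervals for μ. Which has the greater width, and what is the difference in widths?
98% CI is wider by 0.66

df = 55
95% CI: t* = 2.004, (90.51, 93.89), width = 2 · t* · s/√n = 3.37
98% CI: t* = 2.396, (90.18, 94.22), width = 2 · t* · s/√n = 4.03

The 98% CI is wider by 4.03 - 3.37 = 0.66.
Higher confidence requires a wider interval.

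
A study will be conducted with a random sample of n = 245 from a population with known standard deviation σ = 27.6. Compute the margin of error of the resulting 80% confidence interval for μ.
Margin of error = 2.26

Margin of error = z* · σ/√n
= 1.282 · 27.6/√245
= 1.282 · 27.6/15.6525
= 2.26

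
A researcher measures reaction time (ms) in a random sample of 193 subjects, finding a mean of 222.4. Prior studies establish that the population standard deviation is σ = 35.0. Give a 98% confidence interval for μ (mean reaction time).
(216.54, 228.26)

z-interval (σ known):
z* = 2.326 for 98% confidence

Margin of error = z* · σ/√n = 2.326 · 35.0/√193 = 5.86

CI: (222.4 - 5.86, 222.4 + 5.86) = (216.54, 228.26)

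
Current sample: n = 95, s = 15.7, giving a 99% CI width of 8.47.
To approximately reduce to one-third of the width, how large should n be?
n ≈ 855

CI width ∝ 1/√n
To reduce width by factor 3, need √n to grow by 3 → need 3² = 9 times as many samples.

Current: n = 95, width = 8.47
New: n = 855, width ≈ 2.77

Width reduced by factor of 8.47/2.77 = 3.06.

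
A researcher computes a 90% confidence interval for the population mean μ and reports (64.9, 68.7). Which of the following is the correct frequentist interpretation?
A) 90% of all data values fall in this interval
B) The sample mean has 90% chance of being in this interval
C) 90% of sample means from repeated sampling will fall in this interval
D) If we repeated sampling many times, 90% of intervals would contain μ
D

A) Wrong — a CI is about the parameter μ, not individual data values.
B) Wrong — x̄ is observed and sits in the interval by construction.
C) Wrong — coverage applies to intervals containing μ, not to future x̄ values.
D) Correct — this is the frequentist long-run coverage interpretation.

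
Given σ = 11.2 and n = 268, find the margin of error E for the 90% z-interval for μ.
Margin of error = 1.13

Margin of error = z* · σ/√n
= 1.645 · 11.2/√268
= 1.645 · 11.2/16.3707
= 1.13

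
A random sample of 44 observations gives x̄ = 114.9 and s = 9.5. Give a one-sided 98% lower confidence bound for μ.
μ ≥ 111.87

Lower bound (one-sided):
t* = 2.118 (one-sided for 98%)
Lower bound = x̄ - t* · s/√n = 114.9 - 2.118 · 9.5/√44 = 111.87

We are 98% confident that μ ≥ 111.87.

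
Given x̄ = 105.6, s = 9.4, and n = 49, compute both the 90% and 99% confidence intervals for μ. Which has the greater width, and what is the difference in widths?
99% CI is wider by 2.70

df = 48
90% CI: t* = 1.677, (103.35, 107.85), width = 2 · t* · s/√n = 4.50
99% CI: t* = 2.682, (102.00, 109.20), width = 2 · t* · s/√n = 7.20

The 99% CI is wider by 7.20 - 4.50 = 2.70.
Higher confidence requires a wider interval.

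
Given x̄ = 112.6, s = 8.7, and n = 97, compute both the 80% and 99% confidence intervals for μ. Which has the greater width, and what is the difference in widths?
99% CI is wider by 2.36

df = 96
80% CI: t* = 1.290, (111.46, 113.74), width = 2 · t* · s/√n = 2.28
99% CI: t* = 2.628, (110.28, 114.92), width = 2 · t* · s/√n = 4.64

The 99% CI is wider by 4.64 - 2.28 = 2.36.
Higher confidence requires a wider interval.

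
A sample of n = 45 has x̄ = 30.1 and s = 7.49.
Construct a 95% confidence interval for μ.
(27.85, 32.35)

t-interval (σ unknown):
df = n - 1 = 44
t* = 2.015 for 95% confidence

Margin of error = t* · s/√n = 2.015 · 7.49/√45 = 2.25

CI: (27.85, 32.35)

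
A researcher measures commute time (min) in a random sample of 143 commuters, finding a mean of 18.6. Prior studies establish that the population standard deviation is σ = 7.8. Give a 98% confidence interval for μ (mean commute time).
(17.08, 20.12)

z-interval (σ known):
z* = 2.326 for 98% confidence

Margin of error = z* · σ/√n = 2.326 · 7.8/√143 = 1.52

CI: (18.6 - 1.52, 18.6 + 1.52) = (17.08, 20.12)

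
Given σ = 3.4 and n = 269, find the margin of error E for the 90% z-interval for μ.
Margin of error = 0.34

Margin of error = z* · σ/√n
= 1.645 · 3.4/√269
= 1.645 · 3.4/16.4012
= 0.34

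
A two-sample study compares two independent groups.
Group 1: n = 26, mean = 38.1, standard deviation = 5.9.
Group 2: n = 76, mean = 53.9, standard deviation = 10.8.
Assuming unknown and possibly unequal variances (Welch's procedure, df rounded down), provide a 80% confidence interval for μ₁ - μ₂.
(-17.99, -13.61)

Difference: x̄₁ - x̄₂ = -15.80
SE = √(s₁²/n₁ + s₂²/n₂) = √(5.9²/26 + 10.8²/76) = 1.6952
df = 80.09 → 80 (Welch–Satterthwaite, rounded down)
t* = 1.292

CI: -15.80 ± 1.292 · 1.6952 = -15.80 ± 2.19 = (-17.99, -13.61)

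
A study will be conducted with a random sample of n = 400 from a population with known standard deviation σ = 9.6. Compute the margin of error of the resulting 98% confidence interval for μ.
Margin of error = 1.12

Margin of error = z* · σ/√n
= 2.326 · 9.6/√400
= 2.326 · 9.6/20.0000
= 1.12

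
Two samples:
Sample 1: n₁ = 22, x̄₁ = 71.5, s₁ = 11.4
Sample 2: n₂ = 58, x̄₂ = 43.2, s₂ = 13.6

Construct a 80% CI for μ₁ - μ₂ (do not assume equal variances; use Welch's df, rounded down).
(24.38, 32.22)

Difference: x̄₁ - x̄₂ = 28.30
SE = √(s₁²/n₁ + s₂²/n₂) = √(11.4²/22 + 13.6²/58) = 3.0160
df = 44.97 → 44 (Welch–Satterthwaite, rounded down)
t* = 1.301

CI: 28.30 ± 1.301 · 3.0160 = 28.30 ± 3.92 = (24.38, 32.22)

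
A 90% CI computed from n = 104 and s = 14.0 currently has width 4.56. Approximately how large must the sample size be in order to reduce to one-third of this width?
n ≈ 936

CI width ∝ 1/√n
To reduce width by factor 3, need √n to grow by 3 → need 3² = 9 times as many samples.

Current: n = 104, width = 4.56
New: n = 936, width ≈ 1.51

Width reduced by factor of 4.56/1.51 = 3.02.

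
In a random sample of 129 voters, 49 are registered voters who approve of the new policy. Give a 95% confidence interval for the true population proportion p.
(0.296, 0.464)

Proportion CI:
p̂ = 49/129 = 0.37984
SE = √(p̂(1-p̂)/n) = √(0.37984 · 0.62016 / 129) = 0.04273

z* = 1.960
Margin = z* · SE = 1.960 · 0.04273 = 0.0838

CI: 0.37984 ± 0.0838 = (0.296, 0.464)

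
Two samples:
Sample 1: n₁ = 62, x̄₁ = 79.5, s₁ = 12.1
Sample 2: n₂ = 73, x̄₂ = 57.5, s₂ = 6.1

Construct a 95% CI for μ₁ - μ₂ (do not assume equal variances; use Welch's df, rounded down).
(18.63, 25.37)

Difference: x̄₁ - x̄₂ = 22.00
SE = √(s₁²/n₁ + s₂²/n₂) = √(12.1²/62 + 6.1²/73) = 1.6945
df = 86.75 → 86 (Welch–Satterthwaite, rounded down)
t* = 1.988

CI: 22.00 ± 1.988 · 1.6945 = 22.00 ± 3.37 = (18.63, 25.37)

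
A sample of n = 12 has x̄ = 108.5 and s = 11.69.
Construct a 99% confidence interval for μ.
(98.02, 118.98)

t-interval (σ unknown):
df = n - 1 = 11
t* = 3.106 for 99% confidence

Margin of error = t* · s/√n = 3.106 · 11.69/√12 = 10.48

CI: (98.02, 118.98)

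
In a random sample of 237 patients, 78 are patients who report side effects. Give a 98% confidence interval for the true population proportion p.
(0.258, 0.400)

Proportion CI:
p̂ = 78/237 = 0.32911
SE = √(p̂(1-p̂)/n) = √(0.32911 · 0.67089 / 237) = 0.03052

z* = 2.326
Margin = z* · SE = 2.326 · 0.03052 = 0.0710

CI: 0.32911 ± 0.0710 = (0.258, 0.400)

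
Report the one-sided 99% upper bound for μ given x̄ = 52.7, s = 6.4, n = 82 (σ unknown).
μ ≤ 54.38

Upper bound (one-sided):
t* = 2.373 (one-sided for 99%)
Upper bound = x̄ + t* · s/√n = 52.7 + 2.373 · 6.4/√82 = 54.38

We are 99% confident that μ ≤ 54.38.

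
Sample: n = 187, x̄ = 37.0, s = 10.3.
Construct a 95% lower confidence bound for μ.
μ ≥ 35.75

Lower bound (one-sided):
t* = 1.653 (one-sided for 95%)
Lower bound = x̄ - t* · s/√n = 37.0 - 1.653 · 10.3/√187 = 35.75

We are 95% confident that μ ≥ 35.75.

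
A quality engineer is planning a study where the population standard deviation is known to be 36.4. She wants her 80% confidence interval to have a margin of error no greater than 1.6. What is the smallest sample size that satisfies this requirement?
n ≥ 851

For margin E ≤ 1.6:
n ≥ (z* · σ / E)²
n ≥ (1.282 · 36.4 / 1.6)²
n ≥ 850.63

Minimum n = 851 (rounding up)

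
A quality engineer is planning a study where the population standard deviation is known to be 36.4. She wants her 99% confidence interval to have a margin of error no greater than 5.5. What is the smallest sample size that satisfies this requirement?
n ≥ 291

For margin E ≤ 5.5:
n ≥ (z* · σ / E)²
n ≥ (2.576 · 36.4 / 5.5)²
n ≥ 290.65

Minimum n = 291 (rounding up)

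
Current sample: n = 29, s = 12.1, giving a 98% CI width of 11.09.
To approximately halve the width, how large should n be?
n ≈ 116

CI width ∝ 1/√n
To reduce width by factor 2, need √n to grow by 2 → need 2² = 4 times as many samples.

Current: n = 29, width = 11.09
New: n = 116, width ≈ 5.30

Width reduced by factor of 11.09/5.30 = 2.09.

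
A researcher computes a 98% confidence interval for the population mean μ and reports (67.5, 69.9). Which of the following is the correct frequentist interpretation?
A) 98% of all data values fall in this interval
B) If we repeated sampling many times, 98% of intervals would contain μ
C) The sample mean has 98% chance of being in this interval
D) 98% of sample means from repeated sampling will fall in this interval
B

A) Wrong — a CI is about the parameter μ, not individual data values.
B) Correct — this is the frequentist long-run coverage interpretation.
C) Wrong — x̄ is observed and sits in the interval by construction.
D) Wrong — coverage applies to intervals containing μ, not to future x̄ values.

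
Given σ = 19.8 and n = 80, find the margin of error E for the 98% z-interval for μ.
Margin of error = 5.15

Margin of error = z* · σ/√n
= 2.326 · 19.8/√80
= 2.326 · 19.8/8.9443
= 5.15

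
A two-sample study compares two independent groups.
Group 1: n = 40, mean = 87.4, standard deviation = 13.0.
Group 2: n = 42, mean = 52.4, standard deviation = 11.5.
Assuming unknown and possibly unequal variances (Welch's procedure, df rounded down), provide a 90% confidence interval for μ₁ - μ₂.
(30.48, 39.52)

Difference: x̄₁ - x̄₂ = 35.00
SE = √(s₁²/n₁ + s₂²/n₂) = √(13.0²/40 + 11.5²/42) = 2.7155
df = 77.73 → 77 (Welch–Satterthwaite, rounded down)
t* = 1.665

CI: 35.00 ± 1.665 · 2.7155 = 35.00 ± 4.52 = (30.48, 39.52)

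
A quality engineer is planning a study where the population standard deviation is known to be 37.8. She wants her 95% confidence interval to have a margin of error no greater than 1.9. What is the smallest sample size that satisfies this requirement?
n ≥ 1521

For margin E ≤ 1.9:
n ≥ (z* · σ / E)²
n ≥ (1.960 · 37.8 / 1.9)²
n ≥ 1520.51

Minimum n = 1521 (rounding up)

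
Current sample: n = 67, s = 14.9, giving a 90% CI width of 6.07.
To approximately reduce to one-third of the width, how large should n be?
n ≈ 603

CI width ∝ 1/√n
To reduce width by factor 3, need √n to grow by 3 → need 3² = 9 times as many samples.

Current: n = 67, width = 6.07
New: n = 603, width ≈ 2.00

Width reduced by factor of 6.07/2.00 = 3.04.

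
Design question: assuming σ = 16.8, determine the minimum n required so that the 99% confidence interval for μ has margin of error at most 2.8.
n ≥ 239

For margin E ≤ 2.8:
n ≥ (z* · σ / E)²
n ≥ (2.576 · 16.8 / 2.8)²
n ≥ 238.89

Minimum n = 239 (rounding up)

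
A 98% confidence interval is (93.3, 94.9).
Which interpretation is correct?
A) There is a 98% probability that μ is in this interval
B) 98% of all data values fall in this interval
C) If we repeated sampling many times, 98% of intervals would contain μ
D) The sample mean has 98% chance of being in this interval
C

A) Wrong — μ is fixed; the randomness lives in the interval, not in μ.
B) Wrong — a CI is about the parameter μ, not individual data values.
C) Correct — this is the frequentist long-run coverage interpretation.
D) Wrong — x̄ is observed and sits in the interval by construction.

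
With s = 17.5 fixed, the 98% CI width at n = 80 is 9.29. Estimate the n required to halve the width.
n ≈ 320

CI width ∝ 1/√n
To reduce width by factor 2, need √n to grow by 2 → need 2² = 4 times as many samples.

Current: n = 80, width = 9.29
New: n = 320, width ≈ 4.57

Width reduced by factor of 9.29/4.57 = 2.03.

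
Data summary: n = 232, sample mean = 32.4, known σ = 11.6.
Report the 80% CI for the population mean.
(31.42, 33.38)

z-interval (σ known):
z* = 1.282 for 80% confidence

Margin of error = z* · σ/√n = 1.282 · 11.6/√232 = 0.98

CI: (32.4 - 0.98, 32.4 + 0.98) = (31.42, 33.38)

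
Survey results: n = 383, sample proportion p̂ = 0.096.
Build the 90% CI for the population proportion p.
(0.071, 0.121)

Proportion CI:
SE = √(p̂(1-p̂)/n) = √(0.096 · 0.904 / 383) = 0.01505

z* = 1.645
Margin = z* · SE = 1.645 · 0.01505 = 0.0248

CI: 0.096 ± 0.0248 = (0.071, 0.121)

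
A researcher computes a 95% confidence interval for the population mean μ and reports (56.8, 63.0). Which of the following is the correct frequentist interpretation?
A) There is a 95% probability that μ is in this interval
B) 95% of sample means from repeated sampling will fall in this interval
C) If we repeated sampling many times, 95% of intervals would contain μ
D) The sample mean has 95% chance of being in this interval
C

A) Wrong — μ is fixed; the randomness lives in the interval, not in μ.
B) Wrong — coverage applies to intervals containing μ, not to future x̄ values.
C) Correct — this is the frequentist long-run coverage interpretation.
D) Wrong — x̄ is observed and sits in the interval by construction.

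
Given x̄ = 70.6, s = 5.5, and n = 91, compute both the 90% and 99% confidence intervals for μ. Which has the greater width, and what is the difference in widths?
99% CI is wider by 1.11

df = 90
90% CI: t* = 1.662, (69.64, 71.56), width = 2 · t* · s/√n = 1.92
99% CI: t* = 2.632, (69.08, 72.12), width = 2 · t* · s/√n = 3.03

The 99% CI is wider by 3.03 - 1.92 = 1.11.
Higher confidence requires a wider interval.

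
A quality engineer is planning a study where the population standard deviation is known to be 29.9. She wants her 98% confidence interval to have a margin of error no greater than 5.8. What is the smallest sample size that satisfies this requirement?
n ≥ 144

For margin E ≤ 5.8:
n ≥ (z* · σ / E)²
n ≥ (2.326 · 29.9 / 5.8)²
n ≥ 143.78

Minimum n = 144 (rounding up)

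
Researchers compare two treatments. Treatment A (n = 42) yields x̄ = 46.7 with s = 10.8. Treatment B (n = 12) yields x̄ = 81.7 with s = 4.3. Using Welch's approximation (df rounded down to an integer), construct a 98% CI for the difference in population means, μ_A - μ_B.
(-40.01, -29.99)

Difference: x̄₁ - x̄₂ = -35.00
SE = √(s₁²/n₁ + s₂²/n₂) = √(10.8²/42 + 4.3²/12) = 2.0780
df = 46.16 → 46 (Welch–Satterthwaite, rounded down)
t* = 2.410

CI: -35.00 ± 2.410 · 2.0780 = -35.00 ± 5.01 = (-40.01, -29.99)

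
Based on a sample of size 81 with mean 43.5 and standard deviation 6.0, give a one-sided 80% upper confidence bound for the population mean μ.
μ ≤ 44.06

Upper bound (one-sided):
t* = 0.846 (one-sided for 80%)
Upper bound = x̄ + t* · s/√n = 43.5 + 0.846 · 6.0/√81 = 44.06

We are 80% confident that μ ≤ 44.06.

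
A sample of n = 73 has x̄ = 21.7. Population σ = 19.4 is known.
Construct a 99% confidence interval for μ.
(15.85, 27.55)

z-interval (σ known):
z* = 2.576 for 99% confidence

Margin of error = z* · σ/√n = 2.576 · 19.4/√73 = 5.85

CI: (21.7 - 5.85, 21.7 + 5.85) = (15.85, 27.55)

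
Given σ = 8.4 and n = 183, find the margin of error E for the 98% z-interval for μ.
Margin of error = 1.44

Margin of error = z* · σ/√n
= 2.326 · 8.4/√183
= 2.326 · 8.4/13.5277
= 1.44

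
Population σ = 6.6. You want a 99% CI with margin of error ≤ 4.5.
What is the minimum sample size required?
n ≥ 15

For margin E ≤ 4.5:
n ≥ (z* · σ / E)²
n ≥ (2.576 · 6.6 / 4.5)²
n ≥ 14.27

Minimum n = 15 (rounding up)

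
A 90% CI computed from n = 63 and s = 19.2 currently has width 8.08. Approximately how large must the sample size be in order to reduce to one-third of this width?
n ≈ 567

CI width ∝ 1/√n
To reduce width by factor 3, need √n to grow by 3 → need 3² = 9 times as many samples.

Current: n = 63, width = 8.08
New: n = 567, width ≈ 2.66

Width reduced by factor of 8.08/2.66 = 3.04.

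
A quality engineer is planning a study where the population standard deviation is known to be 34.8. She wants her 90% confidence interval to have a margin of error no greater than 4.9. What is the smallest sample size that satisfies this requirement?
n ≥ 137

For margin E ≤ 4.9:
n ≥ (z* · σ / E)²
n ≥ (1.645 · 34.8 / 4.9)²
n ≥ 136.49

Minimum n = 137 (rounding up)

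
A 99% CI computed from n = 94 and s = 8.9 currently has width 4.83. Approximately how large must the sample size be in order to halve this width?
n ≈ 376

CI width ∝ 1/√n
To reduce width by factor 2, need √n to grow by 2 → need 2² = 4 times as many samples.

Current: n = 94, width = 4.83
New: n = 376, width ≈ 2.38

Width reduced by factor of 4.83/2.38 = 2.03.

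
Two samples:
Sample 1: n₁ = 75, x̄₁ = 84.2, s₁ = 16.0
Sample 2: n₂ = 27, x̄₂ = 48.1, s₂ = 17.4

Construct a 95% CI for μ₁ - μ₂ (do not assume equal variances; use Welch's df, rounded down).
(28.38, 43.82)

Difference: x̄₁ - x̄₂ = 36.10
SE = √(s₁²/n₁ + s₂²/n₂) = √(16.0²/75 + 17.4²/27) = 3.8245
df = 42.84 → 42 (Welch–Satterthwaite, rounded down)
t* = 2.018

CI: 36.10 ± 2.018 · 3.8245 = 36.10 ± 7.72 = (28.38, 43.82)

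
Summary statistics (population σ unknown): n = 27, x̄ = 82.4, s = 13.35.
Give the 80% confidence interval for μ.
(79.02, 85.78)

t-interval (σ unknown):
df = n - 1 = 26
t* = 1.315 for 80% confidence

Margin of error = t* · s/√n = 1.315 · 13.35/√27 = 3.38

CI: (79.02, 85.78)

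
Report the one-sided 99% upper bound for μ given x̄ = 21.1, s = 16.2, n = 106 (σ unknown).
μ ≤ 24.82

Upper bound (one-sided):
t* = 2.362 (one-sided for 99%)
Upper bound = x̄ + t* · s/√n = 21.1 + 2.362 · 16.2/√106 = 24.82

We are 99% confident that μ ≤ 24.82.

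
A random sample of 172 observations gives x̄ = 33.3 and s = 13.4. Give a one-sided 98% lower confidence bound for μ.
μ ≥ 31.18

Lower bound (one-sided):
t* = 2.070 (one-sided for 98%)
Lower bound = x̄ - t* · s/√n = 33.3 - 2.070 · 13.4/√172 = 31.18

We are 98% confident that μ ≥ 31.18.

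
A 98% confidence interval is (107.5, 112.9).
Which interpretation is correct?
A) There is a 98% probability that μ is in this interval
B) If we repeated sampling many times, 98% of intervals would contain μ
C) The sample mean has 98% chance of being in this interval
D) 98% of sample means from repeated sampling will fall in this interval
B

A) Wrong — μ is fixed; the randomness lives in the interval, not in μ.
B) Correct — this is the frequentist long-run coverage interpretation.
C) Wrong — x̄ is observed and sits in the interval by construction.
D) Wrong — coverage applies to intervals containing μ, not to future x̄ values.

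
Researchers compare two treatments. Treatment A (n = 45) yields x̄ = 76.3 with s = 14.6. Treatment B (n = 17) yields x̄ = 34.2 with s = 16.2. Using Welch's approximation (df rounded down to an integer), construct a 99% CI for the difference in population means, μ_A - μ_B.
(29.62, 54.58)

Difference: x̄₁ - x̄₂ = 42.10
SE = √(s₁²/n₁ + s₂²/n₂) = √(14.6²/45 + 16.2²/17) = 4.4916
df = 26.42 → 26 (Welch–Satterthwaite, rounded down)
t* = 2.779

CI: 42.10 ± 2.779 · 4.4916 = 42.10 ± 12.48 = (29.62, 54.58)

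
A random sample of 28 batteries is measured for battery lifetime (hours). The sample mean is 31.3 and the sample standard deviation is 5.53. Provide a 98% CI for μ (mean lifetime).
(28.72, 33.88)

t-interval (σ unknown):
df = n - 1 = 27
t* = 2.473 for 98% confidence

Margin of error = t* · s/√n = 2.473 · 5.53/√28 = 2.58

CI: (28.72, 33.88)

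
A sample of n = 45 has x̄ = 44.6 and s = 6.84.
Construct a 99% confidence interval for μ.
(41.86, 47.34)

t-interval (σ unknown):
df = n - 1 = 44
t* = 2.692 for 99% confidence

Margin of error = t* · s/√n = 2.692 · 6.84/√45 = 2.74

CI: (41.86, 47.34)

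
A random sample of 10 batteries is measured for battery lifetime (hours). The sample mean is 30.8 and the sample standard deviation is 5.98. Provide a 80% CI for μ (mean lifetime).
(28.18, 33.42)

t-interval (σ unknown):
df = n - 1 = 9
t* = 1.383 for 80% confidence

Margin of error = t* · s/√n = 1.383 · 5.98/√10 = 2.62

CI: (28.18, 33.42)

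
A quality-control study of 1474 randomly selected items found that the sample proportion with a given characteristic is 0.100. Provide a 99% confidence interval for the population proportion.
(0.080, 0.120)

Proportion CI:
SE = √(p̂(1-p̂)/n) = √(0.100 · 0.900 / 1474) = 0.00781

z* = 2.576
Margin = z* · SE = 2.576 · 0.00781 = 0.0201

CI: 0.100 ± 0.0201 = (0.080, 0.120)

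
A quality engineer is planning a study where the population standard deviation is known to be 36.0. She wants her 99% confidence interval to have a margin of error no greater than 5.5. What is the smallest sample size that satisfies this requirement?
n ≥ 285

For margin E ≤ 5.5:
n ≥ (z* · σ / E)²
n ≥ (2.576 · 36.0 / 5.5)²
n ≥ 284.30

Minimum n = 285 (rounding up)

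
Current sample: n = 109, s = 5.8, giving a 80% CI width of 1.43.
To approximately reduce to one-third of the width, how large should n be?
n ≈ 981

CI width ∝ 1/√n
To reduce width by factor 3, need √n to grow by 3 → need 3² = 9 times as many samples.

Current: n = 109, width = 1.43
New: n = 981, width ≈ 0.47

Width reduced by factor of 1.43/0.47 = 3.04.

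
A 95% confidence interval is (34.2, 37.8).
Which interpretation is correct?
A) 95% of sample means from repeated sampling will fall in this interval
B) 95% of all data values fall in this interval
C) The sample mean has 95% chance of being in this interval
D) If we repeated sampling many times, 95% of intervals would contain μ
D

A) Wrong — coverage applies to intervals containing μ, not to future x̄ values.
B) Wrong — a CI is about the parameter μ, not individual data values.
C) Wrong — x̄ is observed and sits in the interval by construction.
D) Correct — this is the frequentist long-run coverage interpretation.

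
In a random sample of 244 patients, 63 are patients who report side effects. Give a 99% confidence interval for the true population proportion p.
(0.186, 0.330)

Proportion CI:
p̂ = 63/244 = 0.25820
SE = √(p̂(1-p̂)/n) = √(0.25820 · 0.74180 / 244) = 0.02802

z* = 2.576
Margin = z* · SE = 2.576 · 0.02802 = 0.0722

CI: 0.25820 ± 0.0722 = (0.186, 0.330)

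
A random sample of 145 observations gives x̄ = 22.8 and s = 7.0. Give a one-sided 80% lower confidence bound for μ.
μ ≥ 22.31

Lower bound (one-sided):
t* = 0.844 (one-sided for 80%)
Lower bound = x̄ - t* · s/√n = 22.8 - 0.844 · 7.0/√145 = 22.31

We are 80% confident that μ ≥ 22.31.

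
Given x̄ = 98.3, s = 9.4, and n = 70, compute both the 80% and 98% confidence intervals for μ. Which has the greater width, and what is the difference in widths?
98% CI is wider by 2.44

df = 69
80% CI: t* = 1.294, (96.85, 99.75), width = 2 · t* · s/√n = 2.91
98% CI: t* = 2.382, (95.62, 100.98), width = 2 · t* · s/√n = 5.35

The 98% CI is wider by 5.35 - 2.91 = 2.44.
Higher confidence requires a wider interval.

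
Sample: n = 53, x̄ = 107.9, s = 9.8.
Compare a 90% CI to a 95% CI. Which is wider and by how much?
95% CI is wider by 0.89

df = 52
90% CI: t* = 1.675, (105.65, 110.15), width = 2 · t* · s/√n = 4.51
95% CI: t* = 2.007, (105.20, 110.60), width = 2 · t* · s/√n = 5.40

The 95% CI is wider by 5.40 - 4.51 = 0.89.
Higher confidence requires a wider interval.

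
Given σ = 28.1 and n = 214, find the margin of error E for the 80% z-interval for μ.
Margin of error = 2.46

Margin of error = z* · σ/√n
= 1.282 · 28.1/√214
= 1.282 · 28.1/14.6287
= 2.46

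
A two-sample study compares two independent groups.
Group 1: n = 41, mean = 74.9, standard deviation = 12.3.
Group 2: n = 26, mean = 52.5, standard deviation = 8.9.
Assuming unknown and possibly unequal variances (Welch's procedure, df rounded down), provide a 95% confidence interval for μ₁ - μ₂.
(17.21, 27.59)

Difference: x̄₁ - x̄₂ = 22.40
SE = √(s₁²/n₁ + s₂²/n₂) = √(12.3²/41 + 8.9²/26) = 2.5955
df = 63.77 → 63 (Welch–Satterthwaite, rounded down)
t* = 1.998

CI: 22.40 ± 1.998 · 2.5955 = 22.40 ± 5.19 = (17.21, 27.59)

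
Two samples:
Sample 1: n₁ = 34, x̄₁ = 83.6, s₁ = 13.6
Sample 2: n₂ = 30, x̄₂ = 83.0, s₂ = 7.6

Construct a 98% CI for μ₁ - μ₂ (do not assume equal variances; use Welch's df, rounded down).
(-5.91, 7.11)

Difference: x̄₁ - x̄₂ = 0.60
SE = √(s₁²/n₁ + s₂²/n₂) = √(13.6²/34 + 7.6²/30) = 2.7139
df = 52.95 → 52 (Welch–Satterthwaite, rounded down)
t* = 2.400

CI: 0.60 ± 2.400 · 2.7139 = 0.60 ± 6.51 = (-5.91, 7.11)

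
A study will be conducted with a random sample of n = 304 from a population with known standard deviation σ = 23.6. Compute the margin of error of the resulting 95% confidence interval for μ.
Margin of error = 2.65

Margin of error = z* · σ/√n
= 1.960 · 23.6/√304
= 1.960 · 23.6/17.4356
= 2.65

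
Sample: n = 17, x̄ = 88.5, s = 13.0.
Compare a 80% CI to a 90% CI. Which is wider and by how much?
90% CI is wider by 2.58

df = 16
80% CI: t* = 1.337, (84.28, 92.72), width = 2 · t* · s/√n = 8.43
90% CI: t* = 1.746, (82.99, 94.01), width = 2 · t* · s/√n = 11.01

The 90% CI is wider by 11.01 - 8.43 = 2.58.
Higher confidence requires a wider interval.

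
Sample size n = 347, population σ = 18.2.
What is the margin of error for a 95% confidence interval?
Margin of error = 1.91

Margin of error = z* · σ/√n
= 1.960 · 18.2/√347
= 1.960 · 18.2/18.6279
= 1.91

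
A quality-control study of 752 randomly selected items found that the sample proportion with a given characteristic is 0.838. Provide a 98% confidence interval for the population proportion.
(0.807, 0.869)

Proportion CI:
SE = √(p̂(1-p̂)/n) = √(0.838 · 0.162 / 752) = 0.01344

z* = 2.326
Margin = z* · SE = 2.326 · 0.01344 = 0.0313

CI: 0.838 ± 0.0313 = (0.807, 0.869)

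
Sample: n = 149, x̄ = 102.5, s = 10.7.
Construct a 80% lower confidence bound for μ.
μ ≥ 101.76

Lower bound (one-sided):
t* = 0.844 (one-sided for 80%)
Lower bound = x̄ - t* · s/√n = 102.5 - 0.844 · 10.7/√149 = 101.76

We are 80% confident that μ ≥ 101.76.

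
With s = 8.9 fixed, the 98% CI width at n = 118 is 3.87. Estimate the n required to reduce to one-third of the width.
n ≈ 1062

CI width ∝ 1/√n
To reduce width by factor 3, need √n to grow by 3 → need 3² = 9 times as many samples.

Current: n = 118, width = 3.87
New: n = 1062, width ≈ 1.27

Width reduced by factor of 3.87/1.27 = 3.05.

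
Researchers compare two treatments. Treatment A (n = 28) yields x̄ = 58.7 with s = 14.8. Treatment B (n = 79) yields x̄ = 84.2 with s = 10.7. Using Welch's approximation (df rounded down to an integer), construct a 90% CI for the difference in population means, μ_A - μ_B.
(-30.64, -20.36)

Difference: x̄₁ - x̄₂ = -25.50
SE = √(s₁²/n₁ + s₂²/n₂) = √(14.8²/28 + 10.7²/79) = 3.0450
df = 37.49 → 37 (Welch–Satterthwaite, rounded down)
t* = 1.687

CI: -25.50 ± 1.687 · 3.0450 = -25.50 ± 5.14 = (-30.64, -20.36)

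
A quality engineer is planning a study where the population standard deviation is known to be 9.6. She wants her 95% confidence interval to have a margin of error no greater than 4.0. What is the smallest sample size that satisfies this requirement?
n ≥ 23

For margin E ≤ 4.0:
n ≥ (z* · σ / E)²
n ≥ (1.960 · 9.6 / 4.0)²
n ≥ 22.13

Minimum n = 23 (rounding up)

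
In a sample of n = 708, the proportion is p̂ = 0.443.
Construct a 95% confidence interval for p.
(0.406, 0.480)

Proportion CI:
SE = √(p̂(1-p̂)/n) = √(0.443 · 0.557 / 708) = 0.01867

z* = 1.960
Margin = z* · SE = 1.960 · 0.01867 = 0.0366

CI: 0.443 ± 0.0366 = (0.406, 0.480)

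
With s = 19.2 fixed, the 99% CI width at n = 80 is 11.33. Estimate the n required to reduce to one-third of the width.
n ≈ 720

CI width ∝ 1/√n
To reduce width by factor 3, need √n to grow by 3 → need 3² = 9 times as many samples.

Current: n = 80, width = 11.33
New: n = 720, width ≈ 3.70

Width reduced by factor of 11.33/3.70 = 3.06.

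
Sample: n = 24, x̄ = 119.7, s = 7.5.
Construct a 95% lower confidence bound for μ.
μ ≥ 117.08

Lower bound (one-sided):
t* = 1.714 (one-sided for 95%)
Lower bound = x̄ - t* · s/√n = 119.7 - 1.714 · 7.5/√24 = 117.08

We are 95% confident that μ ≥ 117.08.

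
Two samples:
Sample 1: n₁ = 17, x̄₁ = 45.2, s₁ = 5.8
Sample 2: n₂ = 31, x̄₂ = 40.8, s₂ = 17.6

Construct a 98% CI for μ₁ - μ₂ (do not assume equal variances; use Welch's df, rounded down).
(-3.98, 12.78)

Difference: x̄₁ - x̄₂ = 4.40
SE = √(s₁²/n₁ + s₂²/n₂) = √(5.8²/17 + 17.6²/31) = 3.4599
df = 40.11 → 40 (Welch–Satterthwaite, rounded down)
t* = 2.423

CI: 4.40 ± 2.423 · 3.4599 = 4.40 ± 8.38 = (-3.98, 12.78)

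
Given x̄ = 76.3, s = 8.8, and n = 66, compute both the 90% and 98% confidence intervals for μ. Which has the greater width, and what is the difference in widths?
98% CI is wider by 1.55

df = 65
90% CI: t* = 1.669, (74.49, 78.11), width = 2 · t* · s/√n = 3.62
98% CI: t* = 2.385, (73.72, 78.88), width = 2 · t* · s/√n = 5.17

The 98% CI is wider by 5.17 - 3.62 = 1.55.
Higher confidence requires a wider interval.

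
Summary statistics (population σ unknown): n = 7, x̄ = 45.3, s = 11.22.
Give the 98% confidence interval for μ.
(31.97, 58.63)

t-interval (σ unknown):
df = n - 1 = 6
t* = 3.143 for 98% confidence

Margin of error = t* · s/√n = 3.143 · 11.22/√7 = 13.33

CI: (31.97, 58.63)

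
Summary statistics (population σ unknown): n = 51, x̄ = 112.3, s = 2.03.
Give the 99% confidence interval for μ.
(111.54, 113.06)

t-interval (σ unknown):
df = n - 1 = 50
t* = 2.678 for 99% confidence

Margin of error = t* · s/√n = 2.678 · 2.03/√51 = 0.76

CI: (111.54, 113.06)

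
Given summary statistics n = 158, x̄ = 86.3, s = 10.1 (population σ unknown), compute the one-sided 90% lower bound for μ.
μ ≥ 85.27

Lower bound (one-sided):
t* = 1.287 (one-sided for 90%)
Lower bound = x̄ - t* · s/√n = 86.3 - 1.287 · 10.1/√158 = 85.27

We are 90% confident that μ ≥ 85.27.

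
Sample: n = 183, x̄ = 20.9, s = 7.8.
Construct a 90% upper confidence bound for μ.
μ ≤ 21.64

Upper bound (one-sided):
t* = 1.286 (one-sided for 90%)
Upper bound = x̄ + t* · s/√n = 20.9 + 1.286 · 7.8/√183 = 21.64

We are 90% confident that μ ≤ 21.64.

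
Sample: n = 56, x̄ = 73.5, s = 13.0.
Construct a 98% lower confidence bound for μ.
μ ≥ 69.84

Lower bound (one-sided):
t* = 2.104 (one-sided for 98%)
Lower bound = x̄ - t* · s/√n = 73.5 - 2.104 · 13.0/√56 = 69.84

We are 98% confident that μ ≥ 69.84.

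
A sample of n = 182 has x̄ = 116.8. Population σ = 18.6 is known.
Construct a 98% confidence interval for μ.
(113.59, 120.01)

z-interval (σ known):
z* = 2.326 for 98% confidence

Margin of error = z* · σ/√n = 2.326 · 18.6/√182 = 3.21

CI: (116.8 - 3.21, 116.8 + 3.21) = (113.59, 120.01)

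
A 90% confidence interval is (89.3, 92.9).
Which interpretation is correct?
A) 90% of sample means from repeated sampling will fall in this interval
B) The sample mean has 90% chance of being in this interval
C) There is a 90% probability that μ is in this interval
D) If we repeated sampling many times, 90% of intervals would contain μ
D

A) Wrong — coverage applies to intervals containing μ, not to future x̄ values.
B) Wrong — x̄ is observed and sits in the interval by construction.
C) Wrong — μ is fixed; the randomness lives in the interval, not in μ.
D) Correct — this is the frequentist long-run coverage interpretation.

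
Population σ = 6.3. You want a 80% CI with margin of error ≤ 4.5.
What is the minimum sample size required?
n ≥ 4

For margin E ≤ 4.5:
n ≥ (z* · σ / E)²
n ≥ (1.282 · 6.3 / 4.5)²
n ≥ 3.22

Minimum n = 4 (rounding up)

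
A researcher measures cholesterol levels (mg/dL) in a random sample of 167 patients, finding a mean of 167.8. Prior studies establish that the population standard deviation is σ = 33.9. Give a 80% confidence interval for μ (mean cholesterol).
(164.44, 171.16)

z-interval (σ known):
z* = 1.282 for 80% confidence

Margin of error = z* · σ/√n = 1.282 · 33.9/√167 = 3.36

CI: (167.8 - 3.36, 167.8 + 3.36) = (164.44, 171.16)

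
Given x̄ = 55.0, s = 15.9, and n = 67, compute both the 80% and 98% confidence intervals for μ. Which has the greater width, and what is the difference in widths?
98% CI is wider by 4.23

df = 66
80% CI: t* = 1.295, (52.48, 57.52), width = 2 · t* · s/√n = 5.03
98% CI: t* = 2.384, (50.37, 59.63), width = 2 · t* · s/√n = 9.26

The 98% CI is wider by 9.26 - 5.03 = 4.23.
Higher confidence requires a wider interval.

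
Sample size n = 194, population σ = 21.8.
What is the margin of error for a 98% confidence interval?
Margin of error = 3.64

Margin of error = z* · σ/√n
= 2.326 · 21.8/√194
= 2.326 · 21.8/13.9284
= 3.64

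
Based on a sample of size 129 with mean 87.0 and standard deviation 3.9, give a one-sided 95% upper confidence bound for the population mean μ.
μ ≤ 87.57

Upper bound (one-sided):
t* = 1.657 (one-sided for 95%)
Upper bound = x̄ + t* · s/√n = 87.0 + 1.657 · 3.9/√129 = 87.57

We are 95% confident that μ ≤ 87.57.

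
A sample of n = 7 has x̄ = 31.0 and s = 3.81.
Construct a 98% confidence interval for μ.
(26.47, 35.53)

t-interval (σ unknown):
df = n - 1 = 6
t* = 3.143 for 98% confidence

Margin of error = t* · s/√n = 3.143 · 3.81/√7 = 4.53

CI: (26.47, 35.53)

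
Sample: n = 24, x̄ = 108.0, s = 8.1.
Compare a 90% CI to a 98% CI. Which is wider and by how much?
98% CI is wider by 2.60

df = 23
90% CI: t* = 1.714, (105.17, 110.83), width = 2 · t* · s/√n = 5.67
98% CI: t* = 2.500, (103.87, 112.13), width = 2 · t* · s/√n = 8.27

The 98% CI is wider by 8.27 - 5.67 = 2.60.
Higher confidence requires a wider interval.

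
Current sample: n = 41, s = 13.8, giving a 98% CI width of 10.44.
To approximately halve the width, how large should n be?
n ≈ 164

CI width ∝ 1/√n
To reduce width by factor 2, need √n to grow by 2 → need 2² = 4 times as many samples.

Current: n = 41, width = 10.44
New: n = 164, width ≈ 5.06

Width reduced by factor of 10.44/5.06 = 2.06.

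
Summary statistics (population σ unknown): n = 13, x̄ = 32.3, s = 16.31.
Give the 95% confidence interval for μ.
(22.44, 42.16)

t-interval (σ unknown):
df = n - 1 = 12
t* = 2.179 for 95% confidence

Margin of error = t* · s/√n = 2.179 · 16.31/√13 = 9.86

CI: (22.44, 42.16)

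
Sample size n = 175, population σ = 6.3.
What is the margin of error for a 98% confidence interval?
Margin of error = 1.11

Margin of error = z* · σ/√n
= 2.326 · 6.3/√175
= 2.326 · 6.3/13.2288
= 1.11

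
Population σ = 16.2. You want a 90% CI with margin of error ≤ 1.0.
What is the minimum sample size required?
n ≥ 711

For margin E ≤ 1.0:
n ≥ (z* · σ / E)²
n ≥ (1.645 · 16.2 / 1.0)²
n ≥ 710.17

Minimum n = 711 (rounding up)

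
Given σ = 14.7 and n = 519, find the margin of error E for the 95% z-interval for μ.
Margin of error = 1.26

Margin of error = z* · σ/√n
= 1.960 · 14.7/√519
= 1.960 · 14.7/22.7816
= 1.26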